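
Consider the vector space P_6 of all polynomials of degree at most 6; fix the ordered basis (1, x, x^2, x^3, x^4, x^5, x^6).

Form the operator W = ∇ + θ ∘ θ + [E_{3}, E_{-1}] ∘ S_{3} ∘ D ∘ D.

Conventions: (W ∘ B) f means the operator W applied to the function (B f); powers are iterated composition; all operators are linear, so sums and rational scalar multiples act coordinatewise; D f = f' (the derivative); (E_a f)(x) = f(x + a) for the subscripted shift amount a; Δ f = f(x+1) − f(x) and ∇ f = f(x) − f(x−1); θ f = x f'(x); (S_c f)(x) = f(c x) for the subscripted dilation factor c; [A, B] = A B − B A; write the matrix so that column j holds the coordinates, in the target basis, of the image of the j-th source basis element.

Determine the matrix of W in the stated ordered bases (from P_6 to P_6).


image of 1: 0
image of x: x + 1
image of x^2: 4x^2 + 2x - 1
image of x^3: 9x^3 + 3x^2 - 3x + 1
image of x^4: 16x^4 + 4x^3 - 6x^2 + 4x - 1
image of x^5: 25x^5 + 5x^4 - 10x^3 + 10x^2 - 5x + 1
image of x^6: 36x^6 + 6x^5 - 15x^4 + 20x^3 - 15x^2 + 6x - 1
each image's coordinates form column j of the matrix

the matrix is [[0, 1, -1, 1, -1, 1, -1]; [0, 1, 2, -3, 4, -5, 6]; [0, 0, 4, 3, -6, 10, -15]; [0, 0, 0, 9, 4, -10, 20]; [0, 0, 0, 0, 16, 5, -15]; [0, 0, 0, 0, 0, 25, 6]; [0, 0, 0, 0, 0, 0, 36]] (rows listed top to bottom)


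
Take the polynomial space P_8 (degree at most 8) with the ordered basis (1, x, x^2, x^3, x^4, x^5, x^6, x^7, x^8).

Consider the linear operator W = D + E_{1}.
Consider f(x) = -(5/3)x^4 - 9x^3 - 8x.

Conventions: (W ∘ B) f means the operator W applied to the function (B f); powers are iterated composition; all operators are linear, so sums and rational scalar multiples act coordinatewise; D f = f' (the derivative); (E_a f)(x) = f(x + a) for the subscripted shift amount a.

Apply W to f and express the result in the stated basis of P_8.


the result is g(x) = -(5/3)x^4 - (67/3)x^3 - 64x^2 - (125/3)x - 80/3

D f = -(20/3)x^3 - 27x^2 - 8
E_{1} f = -(5/3)x^4 - (47/3)x^3 - 37x^2 - (125/3)x - 56/3
(D + E_{1}) f = -(5/3)x^4 - (67/3)x^3 - 64x^2 - (125/3)x - 80/3


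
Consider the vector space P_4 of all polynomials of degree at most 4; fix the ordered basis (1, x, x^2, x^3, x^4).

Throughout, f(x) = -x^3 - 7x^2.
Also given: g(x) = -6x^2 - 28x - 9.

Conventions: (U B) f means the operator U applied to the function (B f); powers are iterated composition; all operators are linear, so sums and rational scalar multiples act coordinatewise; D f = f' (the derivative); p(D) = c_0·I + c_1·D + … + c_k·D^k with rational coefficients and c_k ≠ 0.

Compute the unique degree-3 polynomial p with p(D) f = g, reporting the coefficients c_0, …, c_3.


p(D) = 2·D + (3/2)·D^3, i.e. c_0 = 0, c_1 = 2, c_2 = 0, c_3 = 3/2

D^0 f = -x^3 - 7x^2
D^1 f = -3x^2 - 14x
D^2 f = -6x - 14
D^3 f = -6
matching coefficients of g against c_0 f + c_1 Df + … from the top degree down determines the c_i
solution: c_0 = 0, c_1 = 2, c_2 = 0, c_3 = 3/2


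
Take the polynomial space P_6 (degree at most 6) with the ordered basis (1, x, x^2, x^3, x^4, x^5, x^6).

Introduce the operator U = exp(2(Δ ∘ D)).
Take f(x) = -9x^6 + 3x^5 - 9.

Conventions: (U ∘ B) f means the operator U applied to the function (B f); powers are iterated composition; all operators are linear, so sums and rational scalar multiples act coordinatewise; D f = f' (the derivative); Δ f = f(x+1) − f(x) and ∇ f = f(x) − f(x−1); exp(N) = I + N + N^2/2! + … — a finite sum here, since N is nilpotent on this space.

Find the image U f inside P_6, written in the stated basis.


the result is g(x) = -9x^6 + 3x^5 - 540x^4 - 960x^3 - 7380x^2 - 12660x - 15567

order-1 term: -540x^4 - 960x^3 - 900x^2 - 420x - 78
order-2 term: -6480x^2 - 12240x - 6840
order-3 term: -8640
the series for exp(2(Δ ∘ D)) f terminates at order 3
exp(2(Δ ∘ D)) f = -9x^6 + 3x^5 - 540x^4 - 960x^3 - 7380x^2 - 12660x - 15567


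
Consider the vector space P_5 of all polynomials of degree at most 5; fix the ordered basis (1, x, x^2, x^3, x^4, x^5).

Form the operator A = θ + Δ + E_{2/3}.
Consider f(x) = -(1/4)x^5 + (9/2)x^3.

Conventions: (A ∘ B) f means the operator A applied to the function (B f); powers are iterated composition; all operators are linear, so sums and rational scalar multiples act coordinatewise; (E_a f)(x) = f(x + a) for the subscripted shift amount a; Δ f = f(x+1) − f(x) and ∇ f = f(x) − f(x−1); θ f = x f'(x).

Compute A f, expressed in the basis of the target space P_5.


the image equals g(x) = -(3/2)x^5 - (25/12)x^4 + (259/18)x^3 + (520/27)x^2 + (5833/324)x + 5395/972

θ f = -(5/4)x^5 + (27/2)x^3
Δ f = -(5/4)x^4 - (5/2)x^3 + 11x^2 + (49/4)x + 17/4
E_{2/3} f = -(1/4)x^5 - (5/6)x^4 + (61/18)x^3 + (223/27)x^2 + (466/81)x + 316/243
(θ + Δ + E_{2/3}) f = -(3/2)x^5 - (25/12)x^4 + (259/18)x^3 + (520/27)x^2 + (5833/324)x + 5395/972


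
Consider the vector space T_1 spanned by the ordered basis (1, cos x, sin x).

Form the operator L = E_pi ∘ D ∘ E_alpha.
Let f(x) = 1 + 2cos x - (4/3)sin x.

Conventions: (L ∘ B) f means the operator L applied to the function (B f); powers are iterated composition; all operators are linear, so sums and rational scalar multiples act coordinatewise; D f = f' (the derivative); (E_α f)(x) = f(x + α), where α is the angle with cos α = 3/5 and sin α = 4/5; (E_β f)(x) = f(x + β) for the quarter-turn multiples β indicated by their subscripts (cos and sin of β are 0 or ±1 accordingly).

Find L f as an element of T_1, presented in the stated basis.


E_alpha f = 1 + (2/15)cos x - (12/5)sin x
D E_alpha f = -(12/5)cos x - (2/15)sin x
E_pi (D ∘ E_alpha) f = (12/5)cos x + (2/15)sin x

g(x) = (12/5)cos x + (2/15)sin x


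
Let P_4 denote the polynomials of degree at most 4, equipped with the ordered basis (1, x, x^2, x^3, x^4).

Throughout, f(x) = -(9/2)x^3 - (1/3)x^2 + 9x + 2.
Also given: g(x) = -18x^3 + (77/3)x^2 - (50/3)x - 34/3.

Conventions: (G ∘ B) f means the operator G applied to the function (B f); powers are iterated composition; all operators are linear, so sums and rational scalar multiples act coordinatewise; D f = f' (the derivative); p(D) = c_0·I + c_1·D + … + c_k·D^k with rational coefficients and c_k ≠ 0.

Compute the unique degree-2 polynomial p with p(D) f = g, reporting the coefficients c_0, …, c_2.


D^0 f = -(9/2)x^3 - (1/3)x^2 + 9x + 2
D^1 f = -(27/2)x^2 - (2/3)x + 9
D^2 f = -27x - 2/3
matching coefficients of g against c_0 f + c_1 Df + … from the top degree down determines the c_i
solution: c_0 = 4, c_1 = -2, c_2 = 2

p(D) = 4·I − 2·D + 2·D^2, i.e. c_0 = 4, c_1 = -2, c_2 = 2


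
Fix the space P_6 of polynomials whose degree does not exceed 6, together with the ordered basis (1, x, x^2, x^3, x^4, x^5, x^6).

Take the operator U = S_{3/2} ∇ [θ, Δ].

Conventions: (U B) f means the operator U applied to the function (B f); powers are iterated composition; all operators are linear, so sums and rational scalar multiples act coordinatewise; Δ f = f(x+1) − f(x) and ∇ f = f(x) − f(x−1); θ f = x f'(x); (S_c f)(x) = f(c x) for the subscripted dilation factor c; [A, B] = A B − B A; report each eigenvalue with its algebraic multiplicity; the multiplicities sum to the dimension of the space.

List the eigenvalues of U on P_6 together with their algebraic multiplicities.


λ = 0 (multiplicity 7)

image of 1: 0
image of x: 0
image of x^2: -2
image of x^3: -9x - 3
image of x^4: -27x^2 - 18x - 4
image of x^5: -(135/2)x^3 - (135/2)x^2 - 30x - 5
image of x^6: -(1215/8)x^4 - (405/2)x^3 - 135x^2 - 45x - 6
the matrix is upper triangular; its diagonal is (0, 0, 0, 0, 0, 0, 0)
for a triangular matrix the eigenvalues are the diagonal entries, with algebraic multiplicity their repetition count


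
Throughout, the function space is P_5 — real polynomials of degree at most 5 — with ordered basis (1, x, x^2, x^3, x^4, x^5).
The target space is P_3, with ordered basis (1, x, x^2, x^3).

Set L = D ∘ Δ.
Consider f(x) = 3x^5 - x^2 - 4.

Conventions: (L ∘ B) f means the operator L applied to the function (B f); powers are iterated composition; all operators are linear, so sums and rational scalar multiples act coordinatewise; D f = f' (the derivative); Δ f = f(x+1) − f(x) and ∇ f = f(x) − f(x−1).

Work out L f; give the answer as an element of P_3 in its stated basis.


Δ f = 15x^4 + 30x^3 + 30x^2 + 13x + 2
D Δ f = 60x^3 + 90x^2 + 60x + 13

the image equals g(x) = 60x^3 + 90x^2 + 60x + 13


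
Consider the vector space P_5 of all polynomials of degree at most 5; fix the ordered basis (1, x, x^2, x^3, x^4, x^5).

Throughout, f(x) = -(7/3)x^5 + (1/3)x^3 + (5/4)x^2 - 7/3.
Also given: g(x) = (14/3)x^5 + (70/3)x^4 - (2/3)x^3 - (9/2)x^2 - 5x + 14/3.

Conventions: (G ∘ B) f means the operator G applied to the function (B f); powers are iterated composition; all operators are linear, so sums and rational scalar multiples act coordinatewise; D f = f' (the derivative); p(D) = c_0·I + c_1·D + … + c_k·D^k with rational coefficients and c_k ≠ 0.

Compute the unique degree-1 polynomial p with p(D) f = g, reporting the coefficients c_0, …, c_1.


c_0 = -2, c_1 = -2

D^0 f = -(7/3)x^5 + (1/3)x^3 + (5/4)x^2 - 7/3
D^1 f = -(35/3)x^4 + x^2 + (5/2)x
matching coefficients of g against c_0 f + c_1 Df + … from the top degree down determines the c_i
solution: c_0 = -2, c_1 = -2


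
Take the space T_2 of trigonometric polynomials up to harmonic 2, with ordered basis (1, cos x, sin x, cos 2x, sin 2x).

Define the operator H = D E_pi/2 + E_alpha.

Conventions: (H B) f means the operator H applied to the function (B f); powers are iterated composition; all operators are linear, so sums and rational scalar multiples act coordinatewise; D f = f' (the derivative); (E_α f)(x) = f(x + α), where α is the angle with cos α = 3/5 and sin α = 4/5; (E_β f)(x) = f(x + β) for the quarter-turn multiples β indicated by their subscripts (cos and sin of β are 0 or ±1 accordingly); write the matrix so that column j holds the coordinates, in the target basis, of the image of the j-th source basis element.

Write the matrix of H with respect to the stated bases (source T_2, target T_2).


the matrix is [[1, 0, 0, 0, 0]; [0, -2/5, 4/5, 0, 0]; [0, -4/5, -2/5, 0, 0]; [0, 0, 0, -7/25, -26/25]; [0, 0, 0, 26/25, -7/25]] (rows listed top to bottom)

image of 1: 1
image of cos x: -(2/5)cos x - (4/5)sin x
image of sin x: (4/5)cos x - (2/5)sin x
image of cos 2x: -(7/25)cos 2x + (26/25)sin 2x
image of sin 2x: -(26/25)cos 2x - (7/25)sin 2x
each image's coordinates form column j of the matrix


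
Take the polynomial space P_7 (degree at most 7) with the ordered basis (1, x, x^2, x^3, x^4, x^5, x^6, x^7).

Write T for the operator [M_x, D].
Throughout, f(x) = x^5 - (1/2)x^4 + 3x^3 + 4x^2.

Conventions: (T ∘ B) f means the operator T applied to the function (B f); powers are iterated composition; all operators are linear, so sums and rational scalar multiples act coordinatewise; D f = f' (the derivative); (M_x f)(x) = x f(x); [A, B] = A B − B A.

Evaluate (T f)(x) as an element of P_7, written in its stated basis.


g(x) = -x^5 + (1/2)x^4 - 3x^3 - 4x^2

D f = 5x^4 - 2x^3 + 9x^2 + 8x
M_x D f = 5x^5 - 2x^4 + 9x^3 + 8x^2
M_x f = x^6 - (1/2)x^5 + 3x^4 + 4x^3
D M_x f = 6x^5 - (5/2)x^4 + 12x^3 + 12x^2
[M_x, D] f = -x^5 + (1/2)x^4 - 3x^3 - 4x^2


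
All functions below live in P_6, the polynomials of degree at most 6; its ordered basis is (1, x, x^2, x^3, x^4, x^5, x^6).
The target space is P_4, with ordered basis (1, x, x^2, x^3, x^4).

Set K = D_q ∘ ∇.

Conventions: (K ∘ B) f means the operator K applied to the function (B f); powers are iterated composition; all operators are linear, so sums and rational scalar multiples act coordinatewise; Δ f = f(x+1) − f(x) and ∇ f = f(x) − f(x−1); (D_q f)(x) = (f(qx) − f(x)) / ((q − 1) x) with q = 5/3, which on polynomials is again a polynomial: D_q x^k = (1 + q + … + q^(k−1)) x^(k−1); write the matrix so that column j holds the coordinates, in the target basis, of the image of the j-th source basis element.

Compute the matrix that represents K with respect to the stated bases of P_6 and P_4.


image of 1: 0
image of x: 0
image of x^2: 2
image of x^3: 8x - 3
image of x^4: (196/9)x^2 - 16x + 4
image of x^5: (1360/27)x^3 - (490/9)x^2 + (80/3)x - 5
image of x^6: (2882/27)x^4 - (1360/9)x^3 + (980/9)x^2 - 40x + 6
each image's coordinates form column j of the matrix

the matrix is [[0, 0, 2, -3, 4, -5, 6]; [0, 0, 0, 8, -16, 80/3, -40]; [0, 0, 0, 0, 196/9, -490/9, 980/9]; [0, 0, 0, 0, 0, 1360/27, -1360/9]; [0, 0, 0, 0, 0, 0, 2882/27]] (rows listed top to bottom)


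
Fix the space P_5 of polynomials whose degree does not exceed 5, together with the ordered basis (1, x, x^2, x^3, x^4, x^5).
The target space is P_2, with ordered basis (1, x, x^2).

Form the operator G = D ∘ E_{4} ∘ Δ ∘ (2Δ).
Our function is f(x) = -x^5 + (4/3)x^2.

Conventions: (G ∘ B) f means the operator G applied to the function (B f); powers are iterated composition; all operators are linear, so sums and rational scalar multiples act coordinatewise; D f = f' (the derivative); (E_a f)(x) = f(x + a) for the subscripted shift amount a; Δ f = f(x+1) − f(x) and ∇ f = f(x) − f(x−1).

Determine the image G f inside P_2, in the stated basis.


g(x) = -120x^2 - 1200x - 3020

Δ f = -5x^4 - 10x^3 - 10x^2 - (7/3)x + 1/3
(2Δ) f = -10x^4 - 20x^3 - 20x^2 - (14/3)x + 2/3
Δ (2Δ) f = -40x^3 - 120x^2 - 140x - 164/3
E_{4} Δ (2Δ) f = -40x^3 - 600x^2 - 3020x - 15284/3
D E_{4} Δ (2Δ) f = -120x^2 - 1200x - 3020


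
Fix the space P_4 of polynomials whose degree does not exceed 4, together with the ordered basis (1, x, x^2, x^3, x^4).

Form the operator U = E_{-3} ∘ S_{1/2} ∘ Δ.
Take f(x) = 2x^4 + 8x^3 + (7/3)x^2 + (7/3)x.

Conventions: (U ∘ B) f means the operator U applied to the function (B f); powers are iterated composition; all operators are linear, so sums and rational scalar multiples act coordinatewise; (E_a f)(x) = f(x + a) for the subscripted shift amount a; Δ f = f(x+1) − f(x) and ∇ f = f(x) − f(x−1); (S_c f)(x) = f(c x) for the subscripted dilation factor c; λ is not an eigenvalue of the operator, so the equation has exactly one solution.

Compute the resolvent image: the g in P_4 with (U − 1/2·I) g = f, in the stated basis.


g(x) = -4x^4 - 20x^3 - (32/3)x^2 + 42x + 110/3

write g with unknown coordinates in the stated basis and equate coefficients in (U − 1/2·I) g = f
solving from the highest basis element down gives g = -4x^4 - 20x^3 - (32/3)x^2 + 42x + 110/3
check: U g = -2x^3 - 3x^2 + (70/3)x + 55/3
so U g − 1/2·g = 2x^4 + 8x^3 + (7/3)x^2 + (7/3)x = f ✓


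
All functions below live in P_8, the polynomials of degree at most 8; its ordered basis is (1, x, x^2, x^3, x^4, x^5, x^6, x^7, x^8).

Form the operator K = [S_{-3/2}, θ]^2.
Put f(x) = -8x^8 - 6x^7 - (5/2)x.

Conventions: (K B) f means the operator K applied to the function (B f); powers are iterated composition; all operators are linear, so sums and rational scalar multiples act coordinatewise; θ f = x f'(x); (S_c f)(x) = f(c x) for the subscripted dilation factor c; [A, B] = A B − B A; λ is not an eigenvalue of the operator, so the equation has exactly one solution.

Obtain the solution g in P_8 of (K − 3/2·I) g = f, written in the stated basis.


write g with unknown coordinates in the stated basis and equate coefficients in (K − 3/2·I) g = f
solving from the highest basis element down gives g = (16/3)x^8 + 4x^7 + (5/3)x
check: K g = 0
so K g − 3/2·g = -8x^8 - 6x^7 - (5/2)x = f ✓

the image equals g(x) = (16/3)x^8 + 4x^7 + (5/3)x


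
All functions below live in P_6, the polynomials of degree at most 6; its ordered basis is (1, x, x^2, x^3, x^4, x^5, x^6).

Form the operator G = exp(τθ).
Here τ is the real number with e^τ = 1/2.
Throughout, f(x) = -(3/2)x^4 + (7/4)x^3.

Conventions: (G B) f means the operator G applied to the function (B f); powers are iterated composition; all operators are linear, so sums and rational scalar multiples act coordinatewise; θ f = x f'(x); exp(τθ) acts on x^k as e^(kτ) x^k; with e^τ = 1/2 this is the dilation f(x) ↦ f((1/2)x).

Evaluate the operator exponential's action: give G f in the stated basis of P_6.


g(x) = -(3/32)x^4 + (7/32)x^3

exp(τθ) x^k = e^(kτ) x^k; with e^τ = 1/2 this sends x^k to (1/2)^k x^k
x^3 ↦ 1/8 x^3
x^4 ↦ 1/16 x^4
applying this coordinatewise to f: exp(τθ) f = -(3/32)x^4 + (7/32)x^3


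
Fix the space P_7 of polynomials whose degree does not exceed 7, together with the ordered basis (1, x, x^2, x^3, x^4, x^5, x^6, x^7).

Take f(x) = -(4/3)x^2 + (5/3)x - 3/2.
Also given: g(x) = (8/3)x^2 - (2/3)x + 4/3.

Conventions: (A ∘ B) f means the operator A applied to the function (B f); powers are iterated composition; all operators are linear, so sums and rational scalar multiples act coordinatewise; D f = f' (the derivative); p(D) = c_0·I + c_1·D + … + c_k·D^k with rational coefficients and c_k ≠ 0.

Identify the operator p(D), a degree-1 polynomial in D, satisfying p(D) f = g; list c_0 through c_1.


p(D) = -2·I − D, i.e. c_0 = -2, c_1 = -1

D^0 f = -(4/3)x^2 + (5/3)x - 3/2
D^1 f = -(8/3)x + 5/3
matching coefficients of g against c_0 f + c_1 Df + … from the top degree down determines the c_i
solution: c_0 = -2, c_1 = -1


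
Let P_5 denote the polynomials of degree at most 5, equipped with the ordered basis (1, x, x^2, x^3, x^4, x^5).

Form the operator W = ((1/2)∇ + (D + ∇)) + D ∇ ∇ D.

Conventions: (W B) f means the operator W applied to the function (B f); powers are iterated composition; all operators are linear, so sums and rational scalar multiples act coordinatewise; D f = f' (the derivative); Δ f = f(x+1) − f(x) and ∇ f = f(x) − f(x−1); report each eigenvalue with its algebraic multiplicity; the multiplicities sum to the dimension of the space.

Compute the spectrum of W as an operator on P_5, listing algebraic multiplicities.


λ = 0 (multiplicity 6)

image of 1: 0
image of x: 5/2
image of x^2: 5x - 3/2
image of x^3: (15/2)x^2 - (9/2)x + 3/2
image of x^4: 10x^3 - 9x^2 + 6x + 45/2
image of x^5: (25/2)x^4 - 15x^3 + 15x^2 + (225/2)x - 237/2
the matrix is upper triangular; its diagonal is (0, 0, 0, 0, 0, 0)
for a triangular matrix the eigenvalues are the diagonal entries, with algebraic multiplicity their repetition count


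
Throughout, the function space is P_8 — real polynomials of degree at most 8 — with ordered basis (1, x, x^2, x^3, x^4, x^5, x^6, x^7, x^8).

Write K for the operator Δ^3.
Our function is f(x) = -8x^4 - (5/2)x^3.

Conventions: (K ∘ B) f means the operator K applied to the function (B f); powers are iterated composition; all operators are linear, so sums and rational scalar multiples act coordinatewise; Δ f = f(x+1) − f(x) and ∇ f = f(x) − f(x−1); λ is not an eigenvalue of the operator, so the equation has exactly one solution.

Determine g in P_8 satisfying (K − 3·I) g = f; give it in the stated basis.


the image equals g(x) = (8/3)x^4 + (5/6)x^3 + (64/3)x + 101/3

write g with unknown coordinates in the stated basis and equate coefficients in (K − 3·I) g = f
solving from the highest basis element down gives g = (8/3)x^4 + (5/6)x^3 + (64/3)x + 101/3
check: K g = 64x + 101
so K g − 3·g = -8x^4 - (5/2)x^3 = f ✓


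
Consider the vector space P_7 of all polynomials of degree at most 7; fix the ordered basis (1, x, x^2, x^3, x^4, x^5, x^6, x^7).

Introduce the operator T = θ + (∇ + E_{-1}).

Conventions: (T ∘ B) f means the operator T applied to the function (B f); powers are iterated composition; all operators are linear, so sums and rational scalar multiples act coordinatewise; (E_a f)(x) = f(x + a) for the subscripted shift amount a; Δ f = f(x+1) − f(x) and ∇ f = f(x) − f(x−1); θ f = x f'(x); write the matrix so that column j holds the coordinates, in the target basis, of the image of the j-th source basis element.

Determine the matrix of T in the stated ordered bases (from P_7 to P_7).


image of 1: 1
image of x: 2x
image of x^2: 3x^2
image of x^3: 4x^3
image of x^4: 5x^4
image of x^5: 6x^5
image of x^6: 7x^6
image of x^7: 8x^7
each image's coordinates form column j of the matrix

the matrix is [[1, 0, 0, 0, 0, 0, 0, 0]; [0, 2, 0, 0, 0, 0, 0, 0]; [0, 0, 3, 0, 0, 0, 0, 0]; [0, 0, 0, 4, 0, 0, 0, 0]; [0, 0, 0, 0, 5, 0, 0, 0]; [0, 0, 0, 0, 0, 6, 0, 0]; [0, 0, 0, 0, 0, 0, 7, 0]; [0, 0, 0, 0, 0, 0, 0, 8]] (rows listed top to bottom)


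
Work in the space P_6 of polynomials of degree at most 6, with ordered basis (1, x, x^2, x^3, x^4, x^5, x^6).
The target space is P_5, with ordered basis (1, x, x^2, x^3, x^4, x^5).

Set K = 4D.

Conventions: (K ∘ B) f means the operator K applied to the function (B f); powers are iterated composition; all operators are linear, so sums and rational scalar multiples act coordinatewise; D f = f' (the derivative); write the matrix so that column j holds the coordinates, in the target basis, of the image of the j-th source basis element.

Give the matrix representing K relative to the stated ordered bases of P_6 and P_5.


image of 1: 0
image of x: 4
image of x^2: 8x
image of x^3: 12x^2
image of x^4: 16x^3
image of x^5: 20x^4
image of x^6: 24x^5
each image's coordinates form column j of the matrix

the matrix is [[0, 4, 0, 0, 0, 0, 0]; [0, 0, 8, 0, 0, 0, 0]; [0, 0, 0, 12, 0, 0, 0]; [0, 0, 0, 0, 16, 0, 0]; [0, 0, 0, 0, 0, 20, 0]; [0, 0, 0, 0, 0, 0, 24]] (rows listed top to bottom)


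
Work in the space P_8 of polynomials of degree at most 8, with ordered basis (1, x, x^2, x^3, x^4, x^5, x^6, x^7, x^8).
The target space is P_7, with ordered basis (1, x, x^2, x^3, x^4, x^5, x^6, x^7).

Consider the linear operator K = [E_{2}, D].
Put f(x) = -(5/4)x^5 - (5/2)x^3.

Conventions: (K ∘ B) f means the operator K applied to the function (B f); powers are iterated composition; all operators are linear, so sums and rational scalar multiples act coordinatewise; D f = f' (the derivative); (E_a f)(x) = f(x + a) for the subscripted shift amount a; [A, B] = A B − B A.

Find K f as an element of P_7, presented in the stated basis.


D f = -(25/4)x^4 - (15/2)x^2
E_{2} D f = -(25/4)x^4 - 50x^3 - (315/2)x^2 - 230x - 130
E_{2} f = -(5/4)x^5 - (25/2)x^4 - (105/2)x^3 - 115x^2 - 130x - 60
D E_{2} f = -(25/4)x^4 - 50x^3 - (315/2)x^2 - 230x - 130
[E_{2}, D] f = 0

g(x) = 0


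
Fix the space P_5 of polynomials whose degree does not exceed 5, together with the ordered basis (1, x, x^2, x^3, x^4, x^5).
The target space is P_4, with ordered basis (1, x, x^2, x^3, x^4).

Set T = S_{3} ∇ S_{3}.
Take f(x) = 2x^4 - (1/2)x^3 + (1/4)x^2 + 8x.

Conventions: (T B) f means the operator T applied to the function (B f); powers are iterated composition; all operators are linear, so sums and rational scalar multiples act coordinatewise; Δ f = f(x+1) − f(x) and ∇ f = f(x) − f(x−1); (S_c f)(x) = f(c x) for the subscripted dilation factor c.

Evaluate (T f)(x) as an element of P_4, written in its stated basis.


the result is g(x) = 17496x^3 - (18225/2)x^2 + 2079x - 615/4

S_{3} f = 162x^4 - (27/2)x^3 + (9/4)x^2 + 24x
∇ S_{3} f = 648x^3 - (2025/2)x^2 + 693x - 615/4
S_{3} ∇ S_{3} f = 17496x^3 - (18225/2)x^2 + 2079x - 615/4


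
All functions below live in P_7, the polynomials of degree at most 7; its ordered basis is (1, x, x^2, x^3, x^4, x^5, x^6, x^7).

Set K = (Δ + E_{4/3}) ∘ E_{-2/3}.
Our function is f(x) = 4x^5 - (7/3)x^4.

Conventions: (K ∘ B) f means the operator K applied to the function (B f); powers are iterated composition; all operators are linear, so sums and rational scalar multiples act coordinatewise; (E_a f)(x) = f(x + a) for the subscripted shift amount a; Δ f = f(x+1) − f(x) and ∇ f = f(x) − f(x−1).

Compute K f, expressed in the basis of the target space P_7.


the image equals g(x) = 4x^5 + 31x^4 - (100/9)x^3 + (638/27)x^2 - (152/27)x + 253/243

E_{-2/3} f = 4x^5 - (47/3)x^4 + 24x^3 - (488/27)x^2 + (544/81)x - 80/81
Δ E_{-2/3} f = 20x^4 - (68/3)x^3 + 18x^2 - (184/27)x + 79/81
E_{4/3} E_{-2/3} f = 4x^5 + 11x^4 + (104/9)x^3 + (152/27)x^2 + (32/27)x + 16/243
(Δ + E_{4/3}) E_{-2/3} f = 4x^5 + 31x^4 - (100/9)x^3 + (638/27)x^2 - (152/27)x + 253/243


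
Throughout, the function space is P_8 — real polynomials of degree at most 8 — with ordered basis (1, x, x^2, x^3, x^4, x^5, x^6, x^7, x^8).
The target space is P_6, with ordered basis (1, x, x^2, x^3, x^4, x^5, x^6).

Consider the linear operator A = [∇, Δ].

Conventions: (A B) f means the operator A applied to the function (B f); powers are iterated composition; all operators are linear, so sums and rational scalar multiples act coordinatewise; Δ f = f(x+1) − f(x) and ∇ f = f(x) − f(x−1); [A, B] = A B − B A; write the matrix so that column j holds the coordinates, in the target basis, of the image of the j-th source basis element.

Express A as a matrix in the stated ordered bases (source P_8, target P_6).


the matrix is [[0, 0, 0, 0, 0, 0, 0, 0, 0]; [0, 0, 0, 0, 0, 0, 0, 0, 0]; [0, 0, 0, 0, 0, 0, 0, 0, 0]; [0, 0, 0, 0, 0, 0, 0, 0, 0]; [0, 0, 0, 0, 0, 0, 0, 0, 0]; [0, 0, 0, 0, 0, 0, 0, 0, 0]; [0, 0, 0, 0, 0, 0, 0, 0, 0]] (rows listed top to bottom)

image of 1: 0
image of x: 0
image of x^2: 0
image of x^3: 0
image of x^4: 0
image of x^5: 0
image of x^6: 0
image of x^7: 0
image of x^8: 0
each image's coordinates form column j of the matrix


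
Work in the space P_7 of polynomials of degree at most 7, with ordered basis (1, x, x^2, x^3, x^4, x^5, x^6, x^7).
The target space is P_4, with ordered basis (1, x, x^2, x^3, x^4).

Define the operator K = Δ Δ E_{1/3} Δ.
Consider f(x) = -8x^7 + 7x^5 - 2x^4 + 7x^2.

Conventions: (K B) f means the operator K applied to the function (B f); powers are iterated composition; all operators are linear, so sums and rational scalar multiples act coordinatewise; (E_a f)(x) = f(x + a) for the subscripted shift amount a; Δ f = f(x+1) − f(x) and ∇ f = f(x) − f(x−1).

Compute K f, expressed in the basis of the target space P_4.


the result is g(x) = -1680x^4 - 12320x^3 - 35980x^2 - (442412/9)x - 709922/27

Δ f = -56x^6 - 168x^5 - 245x^4 - 218x^3 - 110x^2 - 15x + 4
E_{1/3} Δ f = -56x^6 - 280x^5 - (1855/3)x^4 - (20866/27)x^3 - (15226/27)x^2 - (16933/81)x - 18290/729
Δ (E_{1/3} Δ) f = -336x^5 - 2240x^4 - (19180/3)x^3 - (87016/9)x^2 - (206702/27)x - 202510/81
Δ Δ (E_{1/3} Δ) f = -1680x^4 - 12320x^3 - 35980x^2 - (442412/9)x - 709922/27


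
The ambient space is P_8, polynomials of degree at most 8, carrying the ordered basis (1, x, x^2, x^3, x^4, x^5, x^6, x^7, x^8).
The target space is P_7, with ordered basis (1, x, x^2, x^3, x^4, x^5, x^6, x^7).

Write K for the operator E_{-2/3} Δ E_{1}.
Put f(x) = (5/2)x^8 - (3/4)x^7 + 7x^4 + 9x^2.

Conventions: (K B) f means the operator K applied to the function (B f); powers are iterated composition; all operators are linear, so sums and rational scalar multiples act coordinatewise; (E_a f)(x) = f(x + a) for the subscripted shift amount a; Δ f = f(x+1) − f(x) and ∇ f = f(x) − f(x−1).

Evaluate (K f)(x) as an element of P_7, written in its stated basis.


E_{1} f = (5/2)x^8 + (77/4)x^7 + (259/4)x^6 + (497/4)x^5 + (623/4)x^4 + (567/4)x^3 + (421/4)x^2 + (243/4)x + 71/4
Δ E_{1} f = 20x^7 + (819/4)x^6 + (3731/4)x^5 + (9765/4)x^4 + (15897/4)x^3 + (16191/4)x^2 + (9693/4)x + 2697/4
E_{-2/3} (Δ E_{1}) f = 20x^7 + (1337/12)x^6 + (3605/12)x^5 + (52885/108)x^4 + (173257/324)x^3 + (128597/324)x^2 + (593885/2916)x + 493301/8748

the result is g(x) = 20x^7 + (1337/12)x^6 + (3605/12)x^5 + (52885/108)x^4 + (173257/324)x^3 + (128597/324)x^2 + (593885/2916)x + 493301/8748


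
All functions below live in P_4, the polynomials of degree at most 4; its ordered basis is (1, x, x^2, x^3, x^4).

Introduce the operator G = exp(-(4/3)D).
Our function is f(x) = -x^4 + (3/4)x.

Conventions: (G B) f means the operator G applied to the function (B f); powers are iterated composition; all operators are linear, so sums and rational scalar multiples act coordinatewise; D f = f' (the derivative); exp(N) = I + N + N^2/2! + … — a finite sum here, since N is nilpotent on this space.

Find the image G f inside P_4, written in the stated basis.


order-1 term: (16/3)x^3 - 1
order-2 term: -(32/3)x^2
order-3 term: (256/27)x
order-4 term: -256/81
the series for exp(-(4/3)D) f terminates at order 4
exp(-(4/3)D) f = -x^4 + (16/3)x^3 - (32/3)x^2 + (1105/108)x - 337/81

the result is g(x) = -x^4 + (16/3)x^3 - (32/3)x^2 + (1105/108)x - 337/81


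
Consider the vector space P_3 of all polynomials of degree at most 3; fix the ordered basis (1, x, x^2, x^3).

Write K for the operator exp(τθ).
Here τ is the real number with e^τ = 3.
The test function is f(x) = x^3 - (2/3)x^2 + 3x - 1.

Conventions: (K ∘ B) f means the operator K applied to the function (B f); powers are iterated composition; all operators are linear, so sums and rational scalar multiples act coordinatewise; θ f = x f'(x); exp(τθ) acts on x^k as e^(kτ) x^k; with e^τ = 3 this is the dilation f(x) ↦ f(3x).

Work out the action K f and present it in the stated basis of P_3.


exp(τθ) x^k = e^(kτ) x^k; with e^τ = 3 this sends x^k to 3^k x^k
x ↦ 3 x
x^2 ↦ 9 x^2
x^3 ↦ 27 x^3
applying this coordinatewise to f: exp(τθ) f = 27x^3 - 6x^2 + 9x - 1

the image equals g(x) = 27x^3 - 6x^2 + 9x - 1


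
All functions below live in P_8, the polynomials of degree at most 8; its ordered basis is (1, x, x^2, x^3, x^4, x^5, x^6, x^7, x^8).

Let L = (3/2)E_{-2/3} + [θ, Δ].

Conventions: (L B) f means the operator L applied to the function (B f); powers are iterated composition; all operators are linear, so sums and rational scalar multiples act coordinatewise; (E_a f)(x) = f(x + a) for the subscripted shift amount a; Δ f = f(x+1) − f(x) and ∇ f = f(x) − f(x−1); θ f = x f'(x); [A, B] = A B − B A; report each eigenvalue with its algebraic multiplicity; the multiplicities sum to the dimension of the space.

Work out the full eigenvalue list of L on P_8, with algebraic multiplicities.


λ = 3/2 (multiplicity 9)

image of 1: 3/2
image of x: (3/2)x - 2
image of x^2: (3/2)x^2 - 4x - 4/3
image of x^3: (3/2)x^3 - 6x^2 - 4x - 31/9
image of x^4: (3/2)x^4 - 8x^3 - 8x^2 - (124/9)x - 100/27
image of x^5: (3/2)x^5 - 10x^4 - (40/3)x^3 - (310/9)x^2 - (500/27)x - 421/81
image of x^6: (3/2)x^6 - 12x^5 - 20x^4 - (620/9)x^3 - (500/9)x^2 - (842/27)x - 1426/243
image of x^7: (3/2)x^7 - 14x^6 - 28x^5 - (1085/9)x^4 - (3500/27)x^3 - (2947/27)x^2 - (9982/243)x - 5167/729
image of x^8: (3/2)x^8 - 16x^7 - (112/3)x^6 - (1736/9)x^5 - (7000/27)x^4 - (23576/81)x^3 - (39928/243)x^2 - (41336/729)x - 17368/2187
the matrix is upper triangular; its diagonal is (3/2, 3/2, 3/2, 3/2, 3/2, 3/2, 3/2, 3/2, 3/2)
for a triangular matrix the eigenvalues are the diagonal entries, with algebraic multiplicity their repetition count


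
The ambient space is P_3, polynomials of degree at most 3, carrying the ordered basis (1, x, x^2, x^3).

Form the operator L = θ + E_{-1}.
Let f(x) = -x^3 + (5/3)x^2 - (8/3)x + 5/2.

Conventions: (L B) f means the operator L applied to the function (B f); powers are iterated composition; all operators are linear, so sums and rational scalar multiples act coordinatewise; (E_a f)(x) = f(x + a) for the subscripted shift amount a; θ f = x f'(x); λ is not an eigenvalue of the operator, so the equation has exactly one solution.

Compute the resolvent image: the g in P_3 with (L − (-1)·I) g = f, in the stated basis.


the image equals g(x) = -(1/5)x^3 + (4/15)x^2 - (23/45)x + 137/180

write g with unknown coordinates in the stated basis and equate coefficients in (L − (-1)·I) g = f
solving from the highest basis element down gives g = -(1/5)x^3 + (4/15)x^2 - (23/45)x + 137/180
check: L g = -(4/5)x^3 + (7/5)x^2 - (97/45)x + 313/180
so L g − (-1)·g = -x^3 + (5/3)x^2 - (8/3)x + 5/2 = f ✓


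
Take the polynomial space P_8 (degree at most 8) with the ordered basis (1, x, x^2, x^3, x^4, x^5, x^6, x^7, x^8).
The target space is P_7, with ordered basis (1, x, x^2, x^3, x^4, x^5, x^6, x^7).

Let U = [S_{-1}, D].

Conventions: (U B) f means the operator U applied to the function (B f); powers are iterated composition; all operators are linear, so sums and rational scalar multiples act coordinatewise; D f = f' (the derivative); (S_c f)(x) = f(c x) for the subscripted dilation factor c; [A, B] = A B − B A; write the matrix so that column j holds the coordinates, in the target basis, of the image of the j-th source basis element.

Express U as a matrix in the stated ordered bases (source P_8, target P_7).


the matrix is [[0, 2, 0, 0, 0, 0, 0, 0, 0]; [0, 0, -4, 0, 0, 0, 0, 0, 0]; [0, 0, 0, 6, 0, 0, 0, 0, 0]; [0, 0, 0, 0, -8, 0, 0, 0, 0]; [0, 0, 0, 0, 0, 10, 0, 0, 0]; [0, 0, 0, 0, 0, 0, -12, 0, 0]; [0, 0, 0, 0, 0, 0, 0, 14, 0]; [0, 0, 0, 0, 0, 0, 0, 0, -16]] (rows listed top to bottom)

image of 1: 0
image of x: 2
image of x^2: -4x
image of x^3: 6x^2
image of x^4: -8x^3
image of x^5: 10x^4
image of x^6: -12x^5
image of x^7: 14x^6
image of x^8: -16x^7
each image's coordinates form column j of the matrix


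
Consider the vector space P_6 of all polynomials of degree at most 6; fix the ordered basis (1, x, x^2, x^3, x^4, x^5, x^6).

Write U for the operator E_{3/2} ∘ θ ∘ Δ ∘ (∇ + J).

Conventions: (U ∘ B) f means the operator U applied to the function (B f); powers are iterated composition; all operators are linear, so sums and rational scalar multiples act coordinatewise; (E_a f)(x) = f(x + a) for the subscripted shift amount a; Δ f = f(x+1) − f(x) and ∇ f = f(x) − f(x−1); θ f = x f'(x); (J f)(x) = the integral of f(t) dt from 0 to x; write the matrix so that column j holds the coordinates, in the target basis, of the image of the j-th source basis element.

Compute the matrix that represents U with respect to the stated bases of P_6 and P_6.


image of 1: 0
image of x: x + 3/2
image of x^2: 2x^2 + 7x + 6
image of x^3: 3x^3 + (33/2)x^2 + (145/4)x + 219/8
image of x^4: 4x^4 + 30x^3 + 109x^2 + (359/2)x + 105
image of x^5: 5x^5 + (95/2)x^4 + (485/2)x^3 + (2495/4)x^2 + (12161/16)x + 11283/32
image of x^6: 6x^6 + 69x^5 + 455x^4 + (3195/2)x^3 + (23883/8)x^2 + (45493/16)x + 8733/8
each image's coordinates form column j of the matrix

the matrix is [[0, 3/2, 6, 219/8, 105, 11283/32, 8733/8]; [0, 1, 7, 145/4, 359/2, 12161/16, 45493/16]; [0, 0, 2, 33/2, 109, 2495/4, 23883/8]; [0, 0, 0, 3, 30, 485/2, 3195/2]; [0, 0, 0, 0, 4, 95/2, 455]; [0, 0, 0, 0, 0, 5, 69]; [0, 0, 0, 0, 0, 0, 6]] (rows listed top to bottom)


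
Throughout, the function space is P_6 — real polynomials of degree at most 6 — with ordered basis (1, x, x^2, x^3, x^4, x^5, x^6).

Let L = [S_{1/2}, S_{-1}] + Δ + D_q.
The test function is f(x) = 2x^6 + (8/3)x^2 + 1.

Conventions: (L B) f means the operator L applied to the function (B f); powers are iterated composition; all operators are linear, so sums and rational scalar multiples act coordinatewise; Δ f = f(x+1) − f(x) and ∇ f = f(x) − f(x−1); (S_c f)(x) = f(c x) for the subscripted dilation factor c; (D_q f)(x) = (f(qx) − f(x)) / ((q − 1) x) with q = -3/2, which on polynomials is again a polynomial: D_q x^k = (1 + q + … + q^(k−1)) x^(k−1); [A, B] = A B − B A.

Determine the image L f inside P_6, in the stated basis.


S_{-1} f = 2x^6 + (8/3)x^2 + 1
S_{1/2} S_{-1} f = (1/32)x^6 + (2/3)x^2 + 1
S_{1/2} f = (1/32)x^6 + (2/3)x^2 + 1
S_{-1} S_{1/2} f = (1/32)x^6 + (2/3)x^2 + 1
[S_{1/2}, S_{-1}] f = 0
Δ f = 12x^5 + 30x^4 + 40x^3 + 30x^2 + (52/3)x + 14/3
D_q f = -(133/16)x^5 - (4/3)x
([S_{1/2}, S_{-1}] + Δ + D_q) f = (59/16)x^5 + 30x^4 + 40x^3 + 30x^2 + 16x + 14/3

the result is g(x) = (59/16)x^5 + 30x^4 + 40x^3 + 30x^2 + 16x + 14/3


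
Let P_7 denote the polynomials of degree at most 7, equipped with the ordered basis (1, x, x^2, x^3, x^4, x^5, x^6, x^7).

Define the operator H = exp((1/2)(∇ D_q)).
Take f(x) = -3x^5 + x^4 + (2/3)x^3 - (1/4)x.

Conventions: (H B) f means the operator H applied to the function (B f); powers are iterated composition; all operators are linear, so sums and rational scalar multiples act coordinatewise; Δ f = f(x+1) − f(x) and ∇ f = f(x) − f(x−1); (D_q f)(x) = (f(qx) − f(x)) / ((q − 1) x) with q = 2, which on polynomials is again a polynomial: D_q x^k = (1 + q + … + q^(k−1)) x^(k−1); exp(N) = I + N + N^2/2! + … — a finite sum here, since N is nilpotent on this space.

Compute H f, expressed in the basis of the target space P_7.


the image equals g(x) = -3x^5 + x^4 - (556/3)x^3 + (603/2)x^2 - (10261/12)x + 14479/24

order-1 term: -186x^3 + (603/2)x^2 - (1223/6)x + 155/3
order-2 term: -651x + 4413/8
the series for exp((1/2)(∇ D_q)) f terminates at order 2
exp((1/2)(∇ D_q)) f = -3x^5 + x^4 - (556/3)x^3 + (603/2)x^2 - (10261/12)x + 14479/24


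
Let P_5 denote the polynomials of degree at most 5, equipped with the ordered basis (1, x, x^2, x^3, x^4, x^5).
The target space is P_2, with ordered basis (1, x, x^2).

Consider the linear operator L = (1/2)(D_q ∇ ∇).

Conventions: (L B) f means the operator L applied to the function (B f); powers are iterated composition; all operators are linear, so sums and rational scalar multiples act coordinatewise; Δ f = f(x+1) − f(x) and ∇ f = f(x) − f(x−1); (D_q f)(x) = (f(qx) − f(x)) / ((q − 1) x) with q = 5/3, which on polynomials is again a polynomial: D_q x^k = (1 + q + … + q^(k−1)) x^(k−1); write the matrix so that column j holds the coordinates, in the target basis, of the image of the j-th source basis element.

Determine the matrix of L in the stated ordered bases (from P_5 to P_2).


the matrix is [[0, 0, 0, 3, -12, 35]; [0, 0, 0, 0, 16, -80]; [0, 0, 0, 0, 0, 490/9]] (rows listed top to bottom)

image of 1: 0
image of x: 0
image of x^2: 0
image of x^3: 3
image of x^4: 16x - 12
image of x^5: (490/9)x^2 - 80x + 35
each image's coordinates form column j of the matrix


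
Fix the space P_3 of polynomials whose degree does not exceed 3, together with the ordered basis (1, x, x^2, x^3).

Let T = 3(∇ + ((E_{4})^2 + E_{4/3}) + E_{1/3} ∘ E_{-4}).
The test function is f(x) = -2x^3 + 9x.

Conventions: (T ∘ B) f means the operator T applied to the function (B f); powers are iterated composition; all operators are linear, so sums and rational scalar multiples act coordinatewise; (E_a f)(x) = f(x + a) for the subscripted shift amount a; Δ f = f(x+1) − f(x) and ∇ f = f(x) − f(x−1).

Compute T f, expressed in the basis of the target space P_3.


∇ f = -6x^2 + 6x + 7
E_{4} f = -2x^3 - 24x^2 - 87x - 92
E_{4} E_{4} f = -2x^3 - 48x^2 - 375x - 952
E_{4/3} f = -2x^3 - 8x^2 - (5/3)x + 196/27
((E_{4})^2 + E_{4/3}) f = -4x^3 - 56x^2 - (1130/3)x - 25508/27
E_{-4} f = -2x^3 + 24x^2 - 87x + 92
E_{1/3} E_{-4} f = -2x^3 + 22x^2 - (215/3)x + 1771/27
(∇ + ((E_{4})^2 + E_{4/3}) + E_{1/3} ∘ E_{-4}) f = -6x^3 - 40x^2 - (1327/3)x - 23548/27
(3(∇ + ((E_{4})^2 + E_{4/3}) + E_{1/3} ∘ E_{-4})) f = -18x^3 - 120x^2 - 1327x - 23548/9

the image equals g(x) = -18x^3 - 120x^2 - 1327x - 23548/9


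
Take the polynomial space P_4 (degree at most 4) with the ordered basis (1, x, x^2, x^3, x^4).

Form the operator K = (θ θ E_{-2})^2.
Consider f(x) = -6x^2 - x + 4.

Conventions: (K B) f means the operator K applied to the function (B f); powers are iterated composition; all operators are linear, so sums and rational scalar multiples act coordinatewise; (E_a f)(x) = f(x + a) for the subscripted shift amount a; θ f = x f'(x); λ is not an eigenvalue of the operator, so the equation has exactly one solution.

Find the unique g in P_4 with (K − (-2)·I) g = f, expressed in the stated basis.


write g with unknown coordinates in the stated basis and equate coefficients in (K − (-2)·I) g = f
solving from the highest basis element down gives g = -(1/3)x^2 - (23/9)x + 2
check: K g = -(16/3)x^2 + (37/9)x
so K g − (-2)·g = -6x^2 - x + 4 = f ✓

the image equals g(x) = -(1/3)x^2 - (23/9)x + 2


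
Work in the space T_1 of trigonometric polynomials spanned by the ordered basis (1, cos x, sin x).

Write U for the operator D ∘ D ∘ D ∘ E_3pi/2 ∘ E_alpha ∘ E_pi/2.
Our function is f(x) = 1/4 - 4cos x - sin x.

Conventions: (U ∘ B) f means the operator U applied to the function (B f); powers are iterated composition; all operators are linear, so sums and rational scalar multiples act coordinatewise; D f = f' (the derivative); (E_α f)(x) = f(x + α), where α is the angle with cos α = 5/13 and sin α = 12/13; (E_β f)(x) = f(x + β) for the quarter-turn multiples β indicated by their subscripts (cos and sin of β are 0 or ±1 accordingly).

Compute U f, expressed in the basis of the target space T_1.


g(x) = -(43/13)cos x - (32/13)sin x

E_pi/2 f = 1/4 - cos x + 4sin x
E_alpha E_pi/2 f = 1/4 + (43/13)cos x + (32/13)sin x
E_3pi/2 E_alpha E_pi/2 f = 1/4 - (32/13)cos x + (43/13)sin x
D (E_3pi/2 ∘ E_alpha ∘ E_pi/2) f = (43/13)cos x + (32/13)sin x
D D (E_3pi/2 ∘ E_alpha ∘ E_pi/2) f = (32/13)cos x - (43/13)sin x
D (D ∘ D) (E_3pi/2 ∘ E_alpha ∘ E_pi/2) f = -(43/13)cos x - (32/13)sin x
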